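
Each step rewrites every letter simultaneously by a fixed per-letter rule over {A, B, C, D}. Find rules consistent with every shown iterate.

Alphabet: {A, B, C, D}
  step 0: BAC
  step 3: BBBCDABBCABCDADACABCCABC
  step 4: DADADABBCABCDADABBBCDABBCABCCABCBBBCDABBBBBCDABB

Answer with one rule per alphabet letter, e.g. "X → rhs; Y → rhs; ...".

A->BC, B->DA, C->BB, D->CA

  step 3 ⇒ step 4: BBBCDABBCABCDADACABCCABC ⇒ DA·DA·DA·BB·CA·BC·DA·DA·BB·BC·DA·BB·CA·BC·CA·BC·BB·BC·DA·BB·BB·BC·DA·BB
    A ↦ BC
    B ↦ DA
    C ↦ BB
    D ↦ CA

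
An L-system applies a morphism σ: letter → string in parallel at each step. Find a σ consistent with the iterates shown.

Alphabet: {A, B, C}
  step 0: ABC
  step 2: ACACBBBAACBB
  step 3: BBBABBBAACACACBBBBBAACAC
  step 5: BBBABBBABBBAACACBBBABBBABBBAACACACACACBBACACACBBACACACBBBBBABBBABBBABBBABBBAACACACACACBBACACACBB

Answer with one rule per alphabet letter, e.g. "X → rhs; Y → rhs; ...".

  step 2 ⇒ step 3: ACACBBBAACBB ⇒ BB·BA·BB·BA·AC·AC·AC·BB·BB·BA·AC·AC
    A ↦ BB
    B ↦ AC
    C ↦ BA

A->BB, B->AC, C->BA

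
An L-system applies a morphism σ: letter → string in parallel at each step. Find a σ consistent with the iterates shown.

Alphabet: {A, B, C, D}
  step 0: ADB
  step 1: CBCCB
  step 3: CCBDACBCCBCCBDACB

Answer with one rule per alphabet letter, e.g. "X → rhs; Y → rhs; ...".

A->CB, B->CB, C->DA, D->C

  step 0 ⇒ step 1: ADB ⇒ CB·C·CB
    A ↦ CB
    B ↦ CB
    D ↦ C
    C ↦ DA  (constrained at step 1)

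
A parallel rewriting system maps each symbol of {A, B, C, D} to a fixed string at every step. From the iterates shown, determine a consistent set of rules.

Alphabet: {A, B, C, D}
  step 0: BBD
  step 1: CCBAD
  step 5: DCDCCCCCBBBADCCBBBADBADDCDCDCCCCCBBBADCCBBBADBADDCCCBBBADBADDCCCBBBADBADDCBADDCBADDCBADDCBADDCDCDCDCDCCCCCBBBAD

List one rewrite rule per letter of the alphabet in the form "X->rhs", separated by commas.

  step 0 ⇒ step 1: BBD ⇒ C·C·BAD
    B ↦ C
    D ↦ BAD
    A ↦ CBB  (constrained at step 1)
    C ↦ DC  (constrained at step 1)

A->CBB, B->C, C->DC, D->BAD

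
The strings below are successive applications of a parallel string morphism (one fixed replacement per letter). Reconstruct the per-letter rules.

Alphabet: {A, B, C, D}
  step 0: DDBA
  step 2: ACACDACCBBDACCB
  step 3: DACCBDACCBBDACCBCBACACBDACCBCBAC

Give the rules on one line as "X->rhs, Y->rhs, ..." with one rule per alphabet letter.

  step 2 ⇒ step 3: ACACDACCBBDACCB ⇒ DAC·CB·DAC·CB·B·DAC·CB·CB·AC·AC·B·DAC·CB·CB·AC
    A ↦ DAC
    B ↦ AC
    C ↦ CB
    D ↦ B

A->DAC, B->AC, C->CB, D->B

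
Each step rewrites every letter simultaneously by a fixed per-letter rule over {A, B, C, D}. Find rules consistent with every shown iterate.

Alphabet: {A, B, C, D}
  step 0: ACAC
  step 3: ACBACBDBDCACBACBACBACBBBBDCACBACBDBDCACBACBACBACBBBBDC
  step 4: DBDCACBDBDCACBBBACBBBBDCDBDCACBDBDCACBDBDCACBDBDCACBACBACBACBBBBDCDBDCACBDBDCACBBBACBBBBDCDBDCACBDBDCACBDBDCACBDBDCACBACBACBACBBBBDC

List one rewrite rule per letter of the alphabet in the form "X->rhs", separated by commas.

A->D, B->ACB, C->BDC, D->BB

  step 3 ⇒ step 4: ACBACBDBDCACBACBACBACBBBBDCACBACBDBDCACBACBACBACBBBBDC ⇒ D·BDC·ACB·D·BDC·ACB·BB·ACB·BB·BDC·D·BDC·ACB·D·BDC·ACB·D·BDC·ACB·D·BDC·ACB·ACB·ACB·ACB·BB·BDC·D·BDC·ACB·D·BDC·ACB·BB·ACB·BB·BDC·D·BDC·ACB·D·BDC·ACB·D·BDC·ACB·D·BDC·ACB·ACB·ACB·ACB·BB·BDC
    A ↦ D
    B ↦ ACB
    C ↦ BDC
    D ↦ BB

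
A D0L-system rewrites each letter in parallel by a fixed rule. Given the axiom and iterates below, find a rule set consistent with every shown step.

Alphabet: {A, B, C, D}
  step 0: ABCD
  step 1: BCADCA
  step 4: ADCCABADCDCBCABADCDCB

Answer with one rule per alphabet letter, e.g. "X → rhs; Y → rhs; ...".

A->B, B->CA, C->DC, D->A

  step 0 ⇒ step 1: ABCD ⇒ B·CA·DC·A
    A ↦ B
    B ↦ CA
    C ↦ DC
    D ↦ A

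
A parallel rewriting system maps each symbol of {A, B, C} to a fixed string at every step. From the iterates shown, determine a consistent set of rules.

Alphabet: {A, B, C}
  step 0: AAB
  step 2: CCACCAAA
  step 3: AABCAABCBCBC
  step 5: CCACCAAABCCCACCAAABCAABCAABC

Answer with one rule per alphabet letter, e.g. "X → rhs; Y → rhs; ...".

A->BC, B->CC, C->A

  step 2 ⇒ step 3: CCACCAAA ⇒ A·A·BC·A·A·BC·BC·BC
    A ↦ BC
    C ↦ A
    B ↦ CC  (constrained at step 0)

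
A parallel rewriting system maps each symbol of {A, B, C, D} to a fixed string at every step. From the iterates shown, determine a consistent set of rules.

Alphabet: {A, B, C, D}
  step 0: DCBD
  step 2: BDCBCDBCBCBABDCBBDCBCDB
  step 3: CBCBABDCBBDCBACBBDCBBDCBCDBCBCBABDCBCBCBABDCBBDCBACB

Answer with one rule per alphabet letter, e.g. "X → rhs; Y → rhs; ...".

A->CDB, B->CB, C->BD, D->CBA

  step 2 ⇒ step 3: BDCBCDBCBCBABDCBBDCBCDB ⇒ CB·CBA·BD·CB·BD·CBA·CB·BD·CB·BD·CB·CDB·CB·CBA·BD·CB·CB·CBA·BD·CB·BD·CBA·CB
    A ↦ CDB
    B ↦ CB
    C ↦ BD
    D ↦ CBA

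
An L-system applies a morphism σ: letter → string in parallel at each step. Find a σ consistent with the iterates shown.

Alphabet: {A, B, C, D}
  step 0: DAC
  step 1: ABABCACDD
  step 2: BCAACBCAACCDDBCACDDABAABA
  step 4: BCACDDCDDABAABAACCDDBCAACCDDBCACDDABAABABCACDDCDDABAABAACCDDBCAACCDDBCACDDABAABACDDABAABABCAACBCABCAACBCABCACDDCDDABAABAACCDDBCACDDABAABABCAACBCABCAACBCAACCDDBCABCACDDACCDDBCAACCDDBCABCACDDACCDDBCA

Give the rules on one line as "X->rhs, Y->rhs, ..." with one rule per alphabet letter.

  step 1 ⇒ step 2: ABABCACDD ⇒ BCA·AC·BCA·AC·CDD·BCA·CDD·ABA·ABA
    A ↦ BCA
    B ↦ AC
    C ↦ CDD
    D ↦ ABA

A->BCA, B->AC, C->CDD, D->ABA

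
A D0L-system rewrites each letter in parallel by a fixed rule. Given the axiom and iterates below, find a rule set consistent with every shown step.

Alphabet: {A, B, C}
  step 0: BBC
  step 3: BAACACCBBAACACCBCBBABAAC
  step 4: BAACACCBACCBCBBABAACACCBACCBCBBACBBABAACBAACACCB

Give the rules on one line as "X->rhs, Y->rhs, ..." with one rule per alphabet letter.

  step 3 ⇒ step 4: BAACACCBBAACACCBCBBABAAC ⇒ BA·AC·AC·CB·AC·CB·CB·BA·BA·AC·AC·CB·AC·CB·CB·BA·CB·BA·BA·AC·BA·AC·AC·CB
    A ↦ AC
    B ↦ BA
    C ↦ CB

A->AC, B->BA, C->CB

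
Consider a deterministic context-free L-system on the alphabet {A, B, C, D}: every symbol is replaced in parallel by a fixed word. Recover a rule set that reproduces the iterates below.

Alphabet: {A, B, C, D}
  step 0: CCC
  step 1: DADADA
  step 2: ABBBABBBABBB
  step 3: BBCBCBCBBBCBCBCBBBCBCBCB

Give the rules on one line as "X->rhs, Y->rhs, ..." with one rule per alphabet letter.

  step 2 ⇒ step 3: ABBBABBBABBB ⇒ BB·CB·CB·CB·BB·CB·CB·CB·BB·CB·CB·CB
    A ↦ BB
    B ↦ CB
  step 0 ⇒ step 1: CCC ⇒ DA·DA·DA
    C ↦ DA
  step 1 ⇒ step 2: DADADA ⇒ AB·BB·AB·BB·AB·BB
    D ↦ AB

A->BB, B->CB, C->DA, D->AB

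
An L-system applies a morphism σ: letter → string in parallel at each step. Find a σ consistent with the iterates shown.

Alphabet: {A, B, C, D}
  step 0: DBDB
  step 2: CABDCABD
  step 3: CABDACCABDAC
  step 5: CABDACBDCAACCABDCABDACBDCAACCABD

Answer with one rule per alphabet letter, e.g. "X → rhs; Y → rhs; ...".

A->BD, B->A, C->CA, D->C

  step 2 ⇒ step 3: CABDCABD ⇒ CA·BD·A·C·CA·BD·A·C
    A ↦ BD
    B ↦ A
    C ↦ CA
    D ↦ C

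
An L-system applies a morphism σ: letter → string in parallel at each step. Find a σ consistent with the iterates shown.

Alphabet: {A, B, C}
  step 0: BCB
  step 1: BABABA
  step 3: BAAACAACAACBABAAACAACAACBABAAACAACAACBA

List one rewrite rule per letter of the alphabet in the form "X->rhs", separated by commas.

  step 0 ⇒ step 1: BCB ⇒ BA·BA·BA
    B ↦ BA
    C ↦ BA
    A ↦ AAC  (constrained at step 1)

A->AAC, B->BA, C->BA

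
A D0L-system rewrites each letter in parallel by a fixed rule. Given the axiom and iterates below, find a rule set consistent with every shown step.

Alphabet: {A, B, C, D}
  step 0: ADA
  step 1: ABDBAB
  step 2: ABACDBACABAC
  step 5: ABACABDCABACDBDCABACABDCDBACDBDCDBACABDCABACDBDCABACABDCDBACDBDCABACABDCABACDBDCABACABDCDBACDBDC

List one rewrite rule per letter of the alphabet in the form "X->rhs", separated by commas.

  step 1 ⇒ step 2: ABDBAB ⇒ AB·AC·DB·AC·AB·AC
    A ↦ AB
    B ↦ AC
    D ↦ DB
    C ↦ DC  (constrained at step 2)

A->AB, B->AC, C->DC, D->DB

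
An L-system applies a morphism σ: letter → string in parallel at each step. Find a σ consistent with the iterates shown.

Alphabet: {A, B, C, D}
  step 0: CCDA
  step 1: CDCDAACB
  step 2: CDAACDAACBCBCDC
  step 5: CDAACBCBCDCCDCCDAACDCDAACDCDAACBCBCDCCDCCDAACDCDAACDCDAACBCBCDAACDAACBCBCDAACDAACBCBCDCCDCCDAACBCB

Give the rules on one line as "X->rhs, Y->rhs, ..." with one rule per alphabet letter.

A->CB, B->C, C->CD, D->AA

  step 1 ⇒ step 2: CDCDAACB ⇒ CD·AA·CD·AA·CB·CB·CD·C
    A ↦ CB
    B ↦ C
    C ↦ CD
    D ↦ AA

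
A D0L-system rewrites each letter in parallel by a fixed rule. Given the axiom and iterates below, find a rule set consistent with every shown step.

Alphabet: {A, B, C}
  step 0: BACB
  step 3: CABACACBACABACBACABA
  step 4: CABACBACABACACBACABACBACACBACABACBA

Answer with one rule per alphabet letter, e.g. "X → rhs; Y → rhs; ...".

A->BA, B->C, C->CA

  step 3 ⇒ step 4: CABACACBACABACBACABA ⇒ CA·BA·C·BA·CA·BA·CA·C·BA·CA·BA·C·BA·CA·C·BA·CA·BA·C·BA
    A ↦ BA
    B ↦ C
    C ↦ CA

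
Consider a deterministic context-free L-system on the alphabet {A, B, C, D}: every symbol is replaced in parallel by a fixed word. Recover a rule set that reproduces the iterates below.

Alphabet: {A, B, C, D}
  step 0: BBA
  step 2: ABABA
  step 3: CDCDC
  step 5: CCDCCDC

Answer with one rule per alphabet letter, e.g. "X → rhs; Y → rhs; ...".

A->C, B->D, C->A, D->AB

  step 2 ⇒ step 3: ABABA ⇒ C·D·C·D·C
    A ↦ C
    B ↦ D
    C ↦ A  (constrained at step 3)
    D ↦ AB  (constrained at step 3)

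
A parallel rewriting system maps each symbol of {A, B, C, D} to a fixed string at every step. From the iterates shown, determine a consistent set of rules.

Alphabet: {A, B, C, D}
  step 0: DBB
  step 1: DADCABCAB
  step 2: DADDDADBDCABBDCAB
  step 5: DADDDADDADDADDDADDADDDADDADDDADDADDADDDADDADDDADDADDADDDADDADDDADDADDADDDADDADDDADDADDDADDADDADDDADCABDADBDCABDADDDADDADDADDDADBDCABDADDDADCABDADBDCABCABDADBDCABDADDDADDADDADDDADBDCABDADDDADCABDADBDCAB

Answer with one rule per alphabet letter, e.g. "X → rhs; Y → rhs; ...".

A->D, B->CAB, C->B, D->DAD

  step 1 ⇒ step 2: DADCABCAB ⇒ DAD·D·DAD·B·D·CAB·B·D·CAB
    A ↦ D
    B ↦ CAB
    C ↦ B
    D ↦ DAD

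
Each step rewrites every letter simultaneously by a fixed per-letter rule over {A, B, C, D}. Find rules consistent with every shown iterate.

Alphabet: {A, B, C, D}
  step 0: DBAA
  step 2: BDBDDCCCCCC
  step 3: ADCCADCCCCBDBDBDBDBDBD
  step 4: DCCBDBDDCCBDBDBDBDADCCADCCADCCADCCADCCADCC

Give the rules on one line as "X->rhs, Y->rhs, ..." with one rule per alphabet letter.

A->D, B->AD, C->BD, D->CC

  step 3 ⇒ step 4: ADCCADCCCCBDBDBDBDBDBD ⇒ D·CC·BD·BD·D·CC·BD·BD·BD·BD·AD·CC·AD·CC·AD·CC·AD·CC·AD·CC·AD·CC
    A ↦ D
    B ↦ AD
    C ↦ BD
    D ↦ CC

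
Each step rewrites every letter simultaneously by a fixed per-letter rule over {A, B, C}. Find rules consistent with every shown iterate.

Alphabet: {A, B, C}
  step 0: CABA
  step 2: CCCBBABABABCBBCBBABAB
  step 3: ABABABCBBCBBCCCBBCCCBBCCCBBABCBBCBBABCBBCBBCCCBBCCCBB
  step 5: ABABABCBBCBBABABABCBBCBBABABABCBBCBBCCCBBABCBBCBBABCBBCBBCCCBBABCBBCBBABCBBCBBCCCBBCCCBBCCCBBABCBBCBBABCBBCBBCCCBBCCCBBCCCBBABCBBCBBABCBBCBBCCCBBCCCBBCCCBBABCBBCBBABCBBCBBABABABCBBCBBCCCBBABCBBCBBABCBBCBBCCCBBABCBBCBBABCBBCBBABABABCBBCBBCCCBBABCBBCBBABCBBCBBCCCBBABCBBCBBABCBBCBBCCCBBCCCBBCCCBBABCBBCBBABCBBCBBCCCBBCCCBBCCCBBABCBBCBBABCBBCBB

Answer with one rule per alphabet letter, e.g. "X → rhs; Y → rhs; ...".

A->CC, B->CBB, C->AB

  step 2 ⇒ step 3: CCCBBABABABCBBCBBABAB ⇒ AB·AB·AB·CBB·CBB·CC·CBB·CC·CBB·CC·CBB·AB·CBB·CBB·AB·CBB·CBB·CC·CBB·CC·CBB
    A ↦ CC
    B ↦ CBB
    C ↦ AB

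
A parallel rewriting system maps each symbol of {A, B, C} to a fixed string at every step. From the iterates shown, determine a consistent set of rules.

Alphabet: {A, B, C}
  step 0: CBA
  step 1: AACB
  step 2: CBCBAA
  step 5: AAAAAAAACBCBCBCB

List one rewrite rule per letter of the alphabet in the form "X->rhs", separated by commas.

  step 1 ⇒ step 2: AACB ⇒ CB·CB·A·A
    A ↦ CB
    B ↦ A
    C ↦ A

A->CB, B->A, C->A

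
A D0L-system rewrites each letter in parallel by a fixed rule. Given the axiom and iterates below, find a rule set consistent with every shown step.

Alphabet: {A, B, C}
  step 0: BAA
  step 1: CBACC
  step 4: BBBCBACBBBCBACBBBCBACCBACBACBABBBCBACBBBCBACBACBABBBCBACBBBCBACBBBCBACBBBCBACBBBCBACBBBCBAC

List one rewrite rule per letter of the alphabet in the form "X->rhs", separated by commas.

  step 0 ⇒ step 1: BAA ⇒ CBA·C·C
    A ↦ C
    B ↦ CBA
    C ↦ BBB  (constrained at step 1)

A->C, B->CBA, C->BBB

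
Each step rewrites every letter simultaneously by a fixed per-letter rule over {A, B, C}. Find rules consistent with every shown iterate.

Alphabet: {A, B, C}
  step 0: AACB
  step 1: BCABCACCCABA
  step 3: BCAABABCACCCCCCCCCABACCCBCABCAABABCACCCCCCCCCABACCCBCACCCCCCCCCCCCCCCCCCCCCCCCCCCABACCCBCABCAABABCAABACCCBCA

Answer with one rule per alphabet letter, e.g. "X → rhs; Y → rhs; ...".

  step 0 ⇒ step 1: AACB ⇒ BCA·BCA·CCC·ABA
    A ↦ BCA
    B ↦ ABA
    C ↦ CCC

A->BCA, B->ABA, C->CCC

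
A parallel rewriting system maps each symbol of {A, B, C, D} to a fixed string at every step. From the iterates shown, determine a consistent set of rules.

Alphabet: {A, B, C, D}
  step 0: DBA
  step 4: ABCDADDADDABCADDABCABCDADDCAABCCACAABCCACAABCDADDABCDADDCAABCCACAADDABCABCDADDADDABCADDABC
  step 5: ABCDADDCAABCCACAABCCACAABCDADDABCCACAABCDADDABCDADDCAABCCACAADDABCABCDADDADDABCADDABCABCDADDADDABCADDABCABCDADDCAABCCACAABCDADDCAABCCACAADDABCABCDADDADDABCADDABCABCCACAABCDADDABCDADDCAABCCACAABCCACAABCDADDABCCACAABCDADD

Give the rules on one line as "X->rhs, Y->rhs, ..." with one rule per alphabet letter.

A->ABC, B->D, C->ADD, D->CA

  step 4 ⇒ step 5: ABCDADDADDABCADDABCABCDADDCAABCCACAABCCACAABCDADDABCDADDCAABCCACAADDABCABCDADDADDABCADDABC ⇒ ABC·D·ADD·CA·ABC·CA·CA·ABC·CA·CA·ABC·D·ADD·ABC·CA·CA·ABC·D·ADD·ABC·D·ADD·CA·ABC·CA·CA·ADD·ABC·ABC·D·ADD·ADD·ABC·ADD·ABC·ABC·D·ADD·ADD·ABC·ADD·ABC·ABC·D·ADD·CA·ABC·CA·CA·ABC·D·ADD·CA·ABC·CA·CA·ADD·ABC·ABC·D·ADD·ADD·ABC·ADD·ABC·ABC·CA·CA·ABC·D·ADD·ABC·D·ADD·CA·ABC·CA·CA·ABC·CA·CA·ABC·D·ADD·ABC·CA·CA·ABC·D·ADD
    A ↦ ABC
    B ↦ D
    C ↦ ADD
    D ↦ CA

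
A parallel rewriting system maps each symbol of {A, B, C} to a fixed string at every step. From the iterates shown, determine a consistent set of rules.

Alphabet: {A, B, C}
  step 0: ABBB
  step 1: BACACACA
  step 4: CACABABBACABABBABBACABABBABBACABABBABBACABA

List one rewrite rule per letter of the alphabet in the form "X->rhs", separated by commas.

A->BA, B->CA, C->B

  step 0 ⇒ step 1: ABBB ⇒ BA·CA·CA·CA
    A ↦ BA
    B ↦ CA
    C ↦ B  (constrained at step 1)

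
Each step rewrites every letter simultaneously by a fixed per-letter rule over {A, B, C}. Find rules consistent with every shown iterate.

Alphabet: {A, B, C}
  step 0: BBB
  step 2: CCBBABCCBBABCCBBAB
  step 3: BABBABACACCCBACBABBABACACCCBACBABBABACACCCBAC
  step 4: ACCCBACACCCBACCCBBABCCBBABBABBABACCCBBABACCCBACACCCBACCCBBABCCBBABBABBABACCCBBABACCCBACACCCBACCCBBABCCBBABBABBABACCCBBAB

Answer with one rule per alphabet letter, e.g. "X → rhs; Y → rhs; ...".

  step 3 ⇒ step 4: BABBABACACCCBACBABBABACACCCBACBABBABACACCCBAC ⇒ AC·CCB·AC·AC·CCB·AC·CCB·BAB·CCB·BAB·BAB·BAB·AC·CCB·BAB·AC·CCB·AC·AC·CCB·AC·CCB·BAB·CCB·BAB·BAB·BAB·AC·CCB·BAB·AC·CCB·AC·AC·CCB·AC·CCB·BAB·CCB·BAB·BAB·BAB·AC·CCB·BAB
    A ↦ CCB
    B ↦ AC
    C ↦ BAB

A->CCB, B->AC, C->BAB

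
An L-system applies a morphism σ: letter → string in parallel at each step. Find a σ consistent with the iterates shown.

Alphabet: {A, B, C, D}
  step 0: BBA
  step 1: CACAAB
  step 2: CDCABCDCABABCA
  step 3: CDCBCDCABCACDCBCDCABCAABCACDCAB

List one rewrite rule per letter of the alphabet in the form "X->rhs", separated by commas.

A->AB, B->CA, C->CDC, D->B

  step 2 ⇒ step 3: CDCABCDCABABCA ⇒ CDC·B·CDC·AB·CA·CDC·B·CDC·AB·CA·AB·CA·CDC·AB
    A ↦ AB
    B ↦ CA
    C ↦ CDC
    D ↦ B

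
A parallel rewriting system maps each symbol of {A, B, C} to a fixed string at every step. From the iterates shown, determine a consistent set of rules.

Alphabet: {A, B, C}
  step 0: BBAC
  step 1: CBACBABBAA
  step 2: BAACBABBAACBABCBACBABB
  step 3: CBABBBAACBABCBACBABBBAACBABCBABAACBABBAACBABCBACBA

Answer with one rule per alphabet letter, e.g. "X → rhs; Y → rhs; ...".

A->B, B->CBA, C->BAA

  step 2 ⇒ step 3: BAACBABBAACBABCBACBABB ⇒ CBA·B·B·BAA·CBA·B·CBA·CBA·B·B·BAA·CBA·B·CBA·BAA·CBA·B·BAA·CBA·B·CBA·CBA
    A ↦ B
    B ↦ CBA
    C ↦ BAA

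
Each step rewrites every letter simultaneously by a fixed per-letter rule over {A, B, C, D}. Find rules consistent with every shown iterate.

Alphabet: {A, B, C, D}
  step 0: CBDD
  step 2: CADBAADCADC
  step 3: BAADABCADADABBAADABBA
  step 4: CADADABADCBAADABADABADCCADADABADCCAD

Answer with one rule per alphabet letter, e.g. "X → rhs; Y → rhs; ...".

A->AD, B->C, C->BA, D->AB

  step 3 ⇒ step 4: BAADABCADADABBAADABBA ⇒ C·AD·AD·AB·AD·C·BA·AD·AB·AD·AB·AD·C·C·AD·AD·AB·AD·C·C·AD
    A ↦ AD
    B ↦ C
    C ↦ BA
    D ↦ AB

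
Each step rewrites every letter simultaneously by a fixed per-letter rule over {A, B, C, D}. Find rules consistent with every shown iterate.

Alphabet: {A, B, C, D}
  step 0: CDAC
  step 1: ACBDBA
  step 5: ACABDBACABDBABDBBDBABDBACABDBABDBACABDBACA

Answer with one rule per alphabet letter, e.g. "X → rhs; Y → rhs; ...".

A->BDB, B->A, C->A, D->C

  step 0 ⇒ step 1: CDAC ⇒ A·C·BDB·A
    A ↦ BDB
    C ↦ A
    D ↦ C
    B ↦ A  (constrained at step 1)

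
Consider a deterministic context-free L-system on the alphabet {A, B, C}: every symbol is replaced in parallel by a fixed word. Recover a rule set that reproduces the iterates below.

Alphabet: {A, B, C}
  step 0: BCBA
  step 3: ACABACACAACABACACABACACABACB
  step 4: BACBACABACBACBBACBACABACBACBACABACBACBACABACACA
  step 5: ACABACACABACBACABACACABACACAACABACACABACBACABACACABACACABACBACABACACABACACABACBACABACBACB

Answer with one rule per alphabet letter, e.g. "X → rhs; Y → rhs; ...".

  step 4 ⇒ step 5: BACBACABACBACBBACBACABACBACBACABACBACBACABACACA ⇒ ACA·B·AC·ACA·B·AC·B·ACA·B·AC·ACA·B·AC·ACA·ACA·B·AC·ACA·B·AC·B·ACA·B·AC·ACA·B·AC·ACA·B·AC·B·ACA·B·AC·ACA·B·AC·ACA·B·AC·B·ACA·B·AC·B·AC·B
    A ↦ B
    B ↦ ACA
    C ↦ AC

A->B, B->ACA, C->AC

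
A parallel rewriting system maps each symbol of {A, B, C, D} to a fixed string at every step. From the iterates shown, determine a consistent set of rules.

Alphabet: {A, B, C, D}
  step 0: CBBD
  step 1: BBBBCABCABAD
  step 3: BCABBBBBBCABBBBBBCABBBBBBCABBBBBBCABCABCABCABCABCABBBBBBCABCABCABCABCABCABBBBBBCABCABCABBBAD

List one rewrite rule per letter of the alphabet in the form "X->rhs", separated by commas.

  step 0 ⇒ step 1: CBBD ⇒ BBB·BCA·BCA·BAD
    B ↦ BCA
    C ↦ BBB
    D ↦ BAD
    A ↦ BB  (constrained at step 1)

A->BB, B->BCA, C->BBB, D->BAD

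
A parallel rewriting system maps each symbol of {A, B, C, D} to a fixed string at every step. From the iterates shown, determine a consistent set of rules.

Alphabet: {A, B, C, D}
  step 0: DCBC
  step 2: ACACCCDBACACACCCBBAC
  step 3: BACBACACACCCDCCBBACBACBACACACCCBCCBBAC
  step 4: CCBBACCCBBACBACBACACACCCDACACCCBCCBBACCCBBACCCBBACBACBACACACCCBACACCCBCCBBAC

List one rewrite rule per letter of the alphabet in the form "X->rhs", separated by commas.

A->B, B->CCB, C->AC, D->CCD

  step 3 ⇒ step 4: BACBACACACCCDCCBBACBACBACACACCCBCCBBAC ⇒ CCB·B·AC·CCB·B·AC·B·AC·B·AC·AC·AC·CCD·AC·AC·CCB·CCB·B·AC·CCB·B·AC·CCB·B·AC·B·AC·B·AC·AC·AC·CCB·AC·AC·CCB·CCB·B·AC
    A ↦ B
    B ↦ CCB
    C ↦ AC
    D ↦ CCD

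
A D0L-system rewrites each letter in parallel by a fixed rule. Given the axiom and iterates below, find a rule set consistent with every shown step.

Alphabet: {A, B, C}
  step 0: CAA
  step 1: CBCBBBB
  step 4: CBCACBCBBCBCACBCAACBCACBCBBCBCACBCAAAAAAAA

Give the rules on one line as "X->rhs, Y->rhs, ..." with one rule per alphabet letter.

  step 0 ⇒ step 1: CAA ⇒ CBC·BB·BB
    A ↦ BB
    C ↦ CBC
    B ↦ A  (constrained at step 1)

A->BB, B->A, C->CBC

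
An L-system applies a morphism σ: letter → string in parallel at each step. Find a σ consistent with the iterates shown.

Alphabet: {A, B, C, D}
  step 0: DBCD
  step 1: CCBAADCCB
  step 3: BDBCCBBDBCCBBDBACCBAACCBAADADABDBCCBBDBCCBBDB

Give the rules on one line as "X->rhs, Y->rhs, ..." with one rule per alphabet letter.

A->BDB, B->A, C->AD, D->CCB

  step 0 ⇒ step 1: DBCD ⇒ CCB·A·AD·CCB
    B ↦ A
    C ↦ AD
    D ↦ CCB
    A ↦ BDB  (constrained at step 1)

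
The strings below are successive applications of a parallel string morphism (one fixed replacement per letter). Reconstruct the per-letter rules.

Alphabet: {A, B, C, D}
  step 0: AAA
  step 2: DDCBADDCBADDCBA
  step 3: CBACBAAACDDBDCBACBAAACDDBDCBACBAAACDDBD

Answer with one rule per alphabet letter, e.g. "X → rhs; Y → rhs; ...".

  step 2 ⇒ step 3: DDCBADDCBADDCBA ⇒ CBA·CBA·AAC·DD·BD·CBA·CBA·AAC·DD·BD·CBA·CBA·AAC·DD·BD
    A ↦ BD
    B ↦ DD
    C ↦ AAC
    D ↦ CBA

A->BD, B->DD, C->AAC, D->CBA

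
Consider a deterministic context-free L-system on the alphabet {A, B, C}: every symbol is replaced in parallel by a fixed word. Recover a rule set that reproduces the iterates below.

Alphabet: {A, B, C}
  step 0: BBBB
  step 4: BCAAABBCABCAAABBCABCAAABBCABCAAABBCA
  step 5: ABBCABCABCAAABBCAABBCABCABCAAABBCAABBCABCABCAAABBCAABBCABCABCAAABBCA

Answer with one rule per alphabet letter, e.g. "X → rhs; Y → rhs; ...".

  step 4 ⇒ step 5: BCAAABBCABCAAABBCABCAAABBCABCAAABBCA ⇒ A·B·BCA·BCA·BCA·A·A·B·BCA·A·B·BCA·BCA·BCA·A·A·B·BCA·A·B·BCA·BCA·BCA·A·A·B·BCA·A·B·BCA·BCA·BCA·A·A·B·BCA
    A ↦ BCA
    B ↦ A
    C ↦ B

A->BCA, B->A, C->B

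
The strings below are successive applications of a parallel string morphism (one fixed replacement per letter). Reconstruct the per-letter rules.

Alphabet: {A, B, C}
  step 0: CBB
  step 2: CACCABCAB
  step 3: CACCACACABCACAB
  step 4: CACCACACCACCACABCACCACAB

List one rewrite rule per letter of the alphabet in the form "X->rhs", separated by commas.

  step 3 ⇒ step 4: CACCACACABCACAB ⇒ CA·C·CA·CA·C·CA·C·CA·C·AB·CA·C·CA·C·AB
    A ↦ C
    B ↦ AB
    C ↦ CA

A->C, B->AB, C->CA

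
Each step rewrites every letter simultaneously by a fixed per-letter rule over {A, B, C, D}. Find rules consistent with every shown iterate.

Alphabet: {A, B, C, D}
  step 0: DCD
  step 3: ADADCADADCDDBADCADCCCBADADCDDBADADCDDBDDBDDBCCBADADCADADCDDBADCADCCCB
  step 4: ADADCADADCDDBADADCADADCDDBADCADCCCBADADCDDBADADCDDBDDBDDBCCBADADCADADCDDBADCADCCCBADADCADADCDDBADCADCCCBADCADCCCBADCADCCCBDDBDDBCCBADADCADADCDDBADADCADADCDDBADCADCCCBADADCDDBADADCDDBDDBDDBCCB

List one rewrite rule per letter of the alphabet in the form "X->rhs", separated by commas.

  step 3 ⇒ step 4: ADADCADADCDDBADCADCCCBADADCDDBADADCDDBDDBDDBCCBADADCADADCDDBADCADCCCB ⇒ AD·ADC·AD·ADC·DDB·AD·ADC·AD·ADC·DDB·ADC·ADC·CCB·AD·ADC·DDB·AD·ADC·DDB·DDB·DDB·CCB·AD·ADC·AD·ADC·DDB·ADC·ADC·CCB·AD·ADC·AD·ADC·DDB·ADC·ADC·CCB·ADC·ADC·CCB·ADC·ADC·CCB·DDB·DDB·CCB·AD·ADC·AD·ADC·DDB·AD·ADC·AD·ADC·DDB·ADC·ADC·CCB·AD·ADC·DDB·AD·ADC·DDB·DDB·DDB·CCB
    A ↦ AD
    B ↦ CCB
    C ↦ DDB
    D ↦ ADC

A->AD, B->CCB, C->DDB, D->ADC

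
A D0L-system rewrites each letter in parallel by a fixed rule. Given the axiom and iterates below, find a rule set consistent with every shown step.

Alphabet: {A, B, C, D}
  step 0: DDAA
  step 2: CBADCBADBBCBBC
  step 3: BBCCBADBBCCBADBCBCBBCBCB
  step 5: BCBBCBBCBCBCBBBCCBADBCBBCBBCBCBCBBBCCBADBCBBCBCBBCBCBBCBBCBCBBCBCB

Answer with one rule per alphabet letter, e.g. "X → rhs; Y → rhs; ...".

  step 2 ⇒ step 3: CBADCBADBBCBBC ⇒ B·BC·CB·AD·B·BC·CB·AD·BC·BC·B·BC·BC·B
    A ↦ CB
    B ↦ BC
    C ↦ B
    D ↦ AD

A->CB, B->BC, C->B, D->AD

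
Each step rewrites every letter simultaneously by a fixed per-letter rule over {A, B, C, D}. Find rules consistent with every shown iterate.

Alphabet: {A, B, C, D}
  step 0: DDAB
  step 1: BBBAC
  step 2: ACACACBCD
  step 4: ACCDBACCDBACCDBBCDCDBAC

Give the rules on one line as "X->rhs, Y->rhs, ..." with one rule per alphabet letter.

A->B, B->AC, C->CD, D->B

  step 1 ⇒ step 2: BBBAC ⇒ AC·AC·AC·B·CD
    A ↦ B
    B ↦ AC
    C ↦ CD
  step 0 ⇒ step 1: DDAB ⇒ B·B·B·AC
    D ↦ B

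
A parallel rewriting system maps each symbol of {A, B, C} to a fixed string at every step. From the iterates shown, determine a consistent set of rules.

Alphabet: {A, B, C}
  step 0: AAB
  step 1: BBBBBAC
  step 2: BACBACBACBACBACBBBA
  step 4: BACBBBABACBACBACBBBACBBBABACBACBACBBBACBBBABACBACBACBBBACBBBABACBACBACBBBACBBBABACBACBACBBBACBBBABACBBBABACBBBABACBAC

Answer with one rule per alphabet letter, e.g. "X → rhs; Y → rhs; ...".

A->BB, B->BAC, C->BA

  step 1 ⇒ step 2: BBBBBAC ⇒ BAC·BAC·BAC·BAC·BAC·BB·BA
    A ↦ BB
    B ↦ BAC
    C ↦ BA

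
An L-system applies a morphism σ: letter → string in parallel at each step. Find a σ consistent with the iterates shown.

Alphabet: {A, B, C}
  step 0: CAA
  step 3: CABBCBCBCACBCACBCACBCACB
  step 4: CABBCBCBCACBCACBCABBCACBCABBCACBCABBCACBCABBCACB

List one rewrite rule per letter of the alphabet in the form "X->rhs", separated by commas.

  step 3 ⇒ step 4: CABBCBCBCACBCACBCACBCACB ⇒ CA·BB·CB·CB·CA·CB·CA·CB·CA·BB·CA·CB·CA·BB·CA·CB·CA·BB·CA·CB·CA·BB·CA·CB
    A ↦ BB
    B ↦ CB
    C ↦ CA

A->BB, B->CB, C->CA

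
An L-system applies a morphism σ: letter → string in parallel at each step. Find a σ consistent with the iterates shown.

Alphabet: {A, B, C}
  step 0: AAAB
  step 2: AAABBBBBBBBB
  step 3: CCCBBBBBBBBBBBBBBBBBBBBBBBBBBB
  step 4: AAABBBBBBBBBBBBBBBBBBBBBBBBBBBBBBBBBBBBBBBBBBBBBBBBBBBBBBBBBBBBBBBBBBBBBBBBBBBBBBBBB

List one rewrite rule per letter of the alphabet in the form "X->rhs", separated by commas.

  step 3 ⇒ step 4: CCCBBBBBBBBBBBBBBBBBBBBBBBBBBB ⇒ A·A·A·BBB·BBB·BBB·BBB·BBB·BBB·BBB·BBB·BBB·BBB·BBB·BBB·BBB·BBB·BBB·BBB·BBB·BBB·BBB·BBB·BBB·BBB·BBB·BBB·BBB·BBB·BBB
    B ↦ BBB
    C ↦ A
  step 2 ⇒ step 3: AAABBBBBBBBB ⇒ C·C·C·BBB·BBB·BBB·BBB·BBB·BBB·BBB·BBB·BBB
    A ↦ C

A->C, B->BBB, C->A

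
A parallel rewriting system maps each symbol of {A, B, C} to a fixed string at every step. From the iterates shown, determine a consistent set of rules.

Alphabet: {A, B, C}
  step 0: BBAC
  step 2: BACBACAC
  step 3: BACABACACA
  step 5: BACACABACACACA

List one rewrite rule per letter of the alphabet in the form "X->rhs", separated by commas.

A->C, B->BA, C->A

  step 2 ⇒ step 3: BACBACAC ⇒ BA·C·A·BA·C·A·C·A
    A ↦ C
    B ↦ BA
    C ↦ A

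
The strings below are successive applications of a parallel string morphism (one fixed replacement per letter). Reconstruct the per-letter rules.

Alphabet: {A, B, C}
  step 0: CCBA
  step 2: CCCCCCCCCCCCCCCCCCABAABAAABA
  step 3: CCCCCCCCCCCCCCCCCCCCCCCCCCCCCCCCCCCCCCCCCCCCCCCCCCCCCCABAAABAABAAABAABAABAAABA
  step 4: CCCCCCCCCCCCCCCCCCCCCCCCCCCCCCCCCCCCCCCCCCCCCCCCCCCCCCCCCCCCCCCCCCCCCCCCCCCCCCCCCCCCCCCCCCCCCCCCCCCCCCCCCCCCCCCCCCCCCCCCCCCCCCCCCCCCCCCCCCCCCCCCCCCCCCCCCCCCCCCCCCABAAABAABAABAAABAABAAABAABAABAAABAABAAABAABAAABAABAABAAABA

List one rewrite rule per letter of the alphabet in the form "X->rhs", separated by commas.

  step 3 ⇒ step 4: CCCCCCCCCCCCCCCCCCCCCCCCCCCCCCCCCCCCCCCCCCCCCCCCCCCCCCABAAABAABAAABAABAABAAABA ⇒ CCC·CCC·CCC·CCC·CCC·CCC·CCC·CCC·CCC·CCC·CCC·CCC·CCC·CCC·CCC·CCC·CCC·CCC·CCC·CCC·CCC·CCC·CCC·CCC·CCC·CCC·CCC·CCC·CCC·CCC·CCC·CCC·CCC·CCC·CCC·CCC·CCC·CCC·CCC·CCC·CCC·CCC·CCC·CCC·CCC·CCC·CCC·CCC·CCC·CCC·CCC·CCC·CCC·CCC·ABA·A·ABA·ABA·ABA·A·ABA·ABA·A·ABA·ABA·ABA·A·ABA·ABA·A·ABA·ABA·A·ABA·ABA·ABA·A·ABA
    A ↦ ABA
    B ↦ A
    C ↦ CCC

A->ABA, B->A, C->CCC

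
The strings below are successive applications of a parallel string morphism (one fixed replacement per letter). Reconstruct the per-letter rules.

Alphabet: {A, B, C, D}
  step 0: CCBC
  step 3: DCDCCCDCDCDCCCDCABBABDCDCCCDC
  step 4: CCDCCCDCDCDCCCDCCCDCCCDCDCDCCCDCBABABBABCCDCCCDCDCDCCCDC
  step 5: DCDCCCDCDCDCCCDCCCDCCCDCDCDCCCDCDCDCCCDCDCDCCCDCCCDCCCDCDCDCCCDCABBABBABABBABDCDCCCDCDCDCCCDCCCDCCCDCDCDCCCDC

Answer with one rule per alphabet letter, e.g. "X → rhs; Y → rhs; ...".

A->B, B->AB, C->DC, D->CC

  step 4 ⇒ step 5: CCDCCCDCDCDCCCDCCCDCCCDCDCDCCCDCBABABBABCCDCCCDCDCDCCCDC ⇒ DC·DC·CC·DC·DC·DC·CC·DC·CC·DC·CC·DC·DC·DC·CC·DC·DC·DC·CC·DC·DC·DC·CC·DC·CC·DC·CC·DC·DC·DC·CC·DC·AB·B·AB·B·AB·AB·B·AB·DC·DC·CC·DC·DC·DC·CC·DC·CC·DC·CC·DC·DC·DC·CC·DC
    A ↦ B
    B ↦ AB
    C ↦ DC
    D ↦ CC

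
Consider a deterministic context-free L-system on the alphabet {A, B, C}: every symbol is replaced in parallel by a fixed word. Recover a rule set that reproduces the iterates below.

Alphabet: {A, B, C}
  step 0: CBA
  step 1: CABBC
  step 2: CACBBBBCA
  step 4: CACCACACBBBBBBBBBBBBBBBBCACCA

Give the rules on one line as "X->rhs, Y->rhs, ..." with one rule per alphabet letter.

A->C, B->BB, C->CA

  step 1 ⇒ step 2: CABBC ⇒ CA·C·BB·BB·CA
    A ↦ C
    B ↦ BB
    C ↦ CA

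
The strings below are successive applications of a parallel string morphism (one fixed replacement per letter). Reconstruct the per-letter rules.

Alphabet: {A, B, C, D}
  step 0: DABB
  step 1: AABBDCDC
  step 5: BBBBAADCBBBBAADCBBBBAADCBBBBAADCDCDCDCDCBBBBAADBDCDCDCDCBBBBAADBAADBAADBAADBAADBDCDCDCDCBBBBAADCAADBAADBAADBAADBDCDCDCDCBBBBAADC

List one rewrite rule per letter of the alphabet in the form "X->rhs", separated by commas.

  step 0 ⇒ step 1: DABB ⇒ AA·BB·DC·DC
    A ↦ BB
    B ↦ DC
    D ↦ AA
    C ↦ DB  (constrained at step 1)

A->BB, B->DC, C->DB, D->AA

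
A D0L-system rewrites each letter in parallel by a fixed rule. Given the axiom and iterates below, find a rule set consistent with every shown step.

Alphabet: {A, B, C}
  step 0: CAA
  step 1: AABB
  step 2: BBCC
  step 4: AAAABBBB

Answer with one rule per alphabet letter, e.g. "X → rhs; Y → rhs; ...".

  step 1 ⇒ step 2: AABB ⇒ B·B·C·C
    A ↦ B
    B ↦ C
  step 0 ⇒ step 1: CAA ⇒ AA·B·B
    C ↦ AA

A->B, B->C, C->AA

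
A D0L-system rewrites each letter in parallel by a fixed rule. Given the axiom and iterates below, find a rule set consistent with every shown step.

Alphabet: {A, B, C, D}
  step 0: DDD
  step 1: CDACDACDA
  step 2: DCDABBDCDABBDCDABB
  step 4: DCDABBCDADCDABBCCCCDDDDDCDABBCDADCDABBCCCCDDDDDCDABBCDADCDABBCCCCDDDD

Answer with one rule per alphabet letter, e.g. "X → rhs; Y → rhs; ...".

  step 1 ⇒ step 2: CDACDACDA ⇒ D·CDA·BB·D·CDA·BB·D·CDA·BB
    A ↦ BB
    C ↦ D
    D ↦ CDA
    B ↦ CC  (constrained at step 2)

A->BB, B->CC, C->D, D->CDA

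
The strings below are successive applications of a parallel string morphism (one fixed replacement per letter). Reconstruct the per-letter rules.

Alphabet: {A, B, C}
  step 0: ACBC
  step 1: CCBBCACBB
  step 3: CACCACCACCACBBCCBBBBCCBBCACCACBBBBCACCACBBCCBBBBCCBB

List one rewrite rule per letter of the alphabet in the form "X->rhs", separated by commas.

A->CC, B->CAC, C->BB

  step 0 ⇒ step 1: ACBC ⇒ CC·BB·CAC·BB
    A ↦ CC
    B ↦ CAC
    C ↦ BB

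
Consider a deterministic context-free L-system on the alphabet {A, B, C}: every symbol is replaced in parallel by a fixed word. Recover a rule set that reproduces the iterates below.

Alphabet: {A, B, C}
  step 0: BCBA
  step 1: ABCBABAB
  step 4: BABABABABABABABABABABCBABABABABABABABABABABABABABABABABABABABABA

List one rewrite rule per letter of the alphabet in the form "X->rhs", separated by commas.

  step 0 ⇒ step 1: BCBA ⇒ A·BCB·A·BAB
    A ↦ BAB
    B ↦ A
    C ↦ BCB

A->BAB, B->A, C->BCB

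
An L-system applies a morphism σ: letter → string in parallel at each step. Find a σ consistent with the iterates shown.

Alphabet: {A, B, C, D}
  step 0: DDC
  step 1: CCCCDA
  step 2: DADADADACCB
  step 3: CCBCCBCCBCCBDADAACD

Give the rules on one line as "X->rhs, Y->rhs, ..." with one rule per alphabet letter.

A->B, B->ACD, C->DA, D->CC

  step 2 ⇒ step 3: DADADADACCB ⇒ CC·B·CC·B·CC·B·CC·B·DA·DA·ACD
    A ↦ B
    B ↦ ACD
    C ↦ DA
    D ↦ CC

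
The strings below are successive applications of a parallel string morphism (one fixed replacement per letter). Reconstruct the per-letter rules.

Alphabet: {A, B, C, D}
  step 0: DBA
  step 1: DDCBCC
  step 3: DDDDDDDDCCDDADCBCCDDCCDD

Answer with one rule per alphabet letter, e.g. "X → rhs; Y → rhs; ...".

A->CC, B->CB, C->AD, D->DD

  step 0 ⇒ step 1: DBA ⇒ DD·CB·CC
    A ↦ CC
    B ↦ CB
    D ↦ DD
    C ↦ AD  (constrained at step 1)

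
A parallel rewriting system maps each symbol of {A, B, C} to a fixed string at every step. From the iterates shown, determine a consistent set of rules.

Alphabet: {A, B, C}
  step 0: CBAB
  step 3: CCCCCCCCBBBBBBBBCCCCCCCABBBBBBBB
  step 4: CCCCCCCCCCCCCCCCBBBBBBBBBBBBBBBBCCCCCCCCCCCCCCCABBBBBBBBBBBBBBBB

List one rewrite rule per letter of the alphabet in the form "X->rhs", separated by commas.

A->CA, B->BB, C->CC

  step 3 ⇒ step 4: CCCCCCCCBBBBBBBBCCCCCCCABBBBBBBB ⇒ CC·CC·CC·CC·CC·CC·CC·CC·BB·BB·BB·BB·BB·BB·BB·BB·CC·CC·CC·CC·CC·CC·CC·CA·BB·BB·BB·BB·BB·BB·BB·BB
    A ↦ CA
    B ↦ BB
    C ↦ CC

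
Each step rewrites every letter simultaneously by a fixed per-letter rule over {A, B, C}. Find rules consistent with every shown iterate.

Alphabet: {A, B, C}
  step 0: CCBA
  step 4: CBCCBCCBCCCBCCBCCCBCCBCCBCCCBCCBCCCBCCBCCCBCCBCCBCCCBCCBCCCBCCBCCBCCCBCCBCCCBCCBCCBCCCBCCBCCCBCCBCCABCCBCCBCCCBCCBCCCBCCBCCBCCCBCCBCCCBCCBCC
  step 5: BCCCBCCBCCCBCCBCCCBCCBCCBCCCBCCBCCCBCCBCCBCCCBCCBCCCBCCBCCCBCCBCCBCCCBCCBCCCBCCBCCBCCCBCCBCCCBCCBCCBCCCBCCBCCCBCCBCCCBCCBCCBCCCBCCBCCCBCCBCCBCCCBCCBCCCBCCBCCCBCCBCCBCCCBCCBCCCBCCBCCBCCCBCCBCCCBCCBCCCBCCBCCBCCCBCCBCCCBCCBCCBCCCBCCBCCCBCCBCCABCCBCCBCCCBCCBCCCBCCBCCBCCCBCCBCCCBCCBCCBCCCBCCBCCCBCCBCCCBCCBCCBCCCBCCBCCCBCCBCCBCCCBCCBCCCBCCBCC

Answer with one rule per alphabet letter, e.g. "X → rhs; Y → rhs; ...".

A->ABC, B->C, C->BCC

  step 4 ⇒ step 5: CBCCBCCBCCCBCCBCCCBCCBCCBCCCBCCBCCCBCCBCCCBCCBCCBCCCBCCBCCCBCCBCCBCCCBCCBCCCBCCBCCBCCCBCCBCCCBCCBCCABCCBCCBCCCBCCBCCCBCCBCCBCCCBCCBCCCBCCBCC ⇒ BCC·C·BCC·BCC·C·BCC·BCC·C·BCC·BCC·BCC·C·BCC·BCC·C·BCC·BCC·BCC·C·BCC·BCC·C·BCC·BCC·C·BCC·BCC·BCC·C·BCC·BCC·C·BCC·BCC·BCC·C·BCC·BCC·C·BCC·BCC·BCC·C·BCC·BCC·C·BCC·BCC·C·BCC·BCC·BCC·C·BCC·BCC·C·BCC·BCC·BCC·C·BCC·BCC·C·BCC·BCC·C·BCC·BCC·BCC·C·BCC·BCC·C·BCC·BCC·BCC·C·BCC·BCC·C·BCC·BCC·C·BCC·BCC·BCC·C·BCC·BCC·C·BCC·BCC·BCC·C·BCC·BCC·C·BCC·BCC·ABC·C·BCC·BCC·C·BCC·BCC·C·BCC·BCC·BCC·C·BCC·BCC·C·BCC·BCC·BCC·C·BCC·BCC·C·BCC·BCC·C·BCC·BCC·BCC·C·BCC·BCC·C·BCC·BCC·BCC·C·BCC·BCC·C·BCC·BCC
    A ↦ ABC
    B ↦ C
    C ↦ BCC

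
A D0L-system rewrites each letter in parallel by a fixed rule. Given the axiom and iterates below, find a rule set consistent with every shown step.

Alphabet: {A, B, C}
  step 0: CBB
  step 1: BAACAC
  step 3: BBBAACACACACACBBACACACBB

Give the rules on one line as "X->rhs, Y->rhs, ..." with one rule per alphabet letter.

  step 0 ⇒ step 1: CBB ⇒ BA·AC·AC
    B ↦ AC
    C ↦ BA
    A ↦ BB  (constrained at step 1)

A->BB, B->AC, C->BA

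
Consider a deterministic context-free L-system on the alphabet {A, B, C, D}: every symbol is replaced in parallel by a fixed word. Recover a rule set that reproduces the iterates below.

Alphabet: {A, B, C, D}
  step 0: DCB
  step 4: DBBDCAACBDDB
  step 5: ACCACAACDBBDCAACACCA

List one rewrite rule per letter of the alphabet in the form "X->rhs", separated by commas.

  step 4 ⇒ step 5: DBBDCAACBDDB ⇒ AC·CA·CA·AC·D·B·B·D·CA·AC·AC·CA
    A ↦ B
    B ↦ CA
    C ↦ D
    D ↦ AC

A->B, B->CA, C->D, D->AC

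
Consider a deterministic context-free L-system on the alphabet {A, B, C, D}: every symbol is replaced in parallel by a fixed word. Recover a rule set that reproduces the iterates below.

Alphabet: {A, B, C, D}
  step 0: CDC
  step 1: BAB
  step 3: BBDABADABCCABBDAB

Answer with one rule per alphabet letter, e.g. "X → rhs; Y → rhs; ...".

  step 0 ⇒ step 1: CDC ⇒ B·A·B
    C ↦ B
    D ↦ A
    A ↦ DAB  (constrained at step 1)
    B ↦ CCA  (constrained at step 1)

A->DAB, B->CCA, C->B, D->A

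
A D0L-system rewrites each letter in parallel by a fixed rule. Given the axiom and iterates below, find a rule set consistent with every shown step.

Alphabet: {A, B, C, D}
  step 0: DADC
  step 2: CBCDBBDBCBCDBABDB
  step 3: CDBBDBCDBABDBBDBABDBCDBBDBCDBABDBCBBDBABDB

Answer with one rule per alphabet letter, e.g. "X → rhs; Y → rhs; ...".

A->CB, B->BDB, C->CDB, D->A

  step 2 ⇒ step 3: CBCDBBDBCBCDBABDB ⇒ CDB·BDB·CDB·A·BDB·BDB·A·BDB·CDB·BDB·CDB·A·BDB·CB·BDB·A·BDB
    A ↦ CB
    B ↦ BDB
    C ↦ CDB
    D ↦ A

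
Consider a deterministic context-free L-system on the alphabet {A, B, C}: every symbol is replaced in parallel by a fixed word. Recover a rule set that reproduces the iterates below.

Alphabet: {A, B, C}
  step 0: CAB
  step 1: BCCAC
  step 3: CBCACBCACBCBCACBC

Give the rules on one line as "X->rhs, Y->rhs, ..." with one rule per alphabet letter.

A->C, B->AC, C->BC

  step 0 ⇒ step 1: CAB ⇒ BC·C·AC
    A ↦ C
    B ↦ AC
    C ↦ BC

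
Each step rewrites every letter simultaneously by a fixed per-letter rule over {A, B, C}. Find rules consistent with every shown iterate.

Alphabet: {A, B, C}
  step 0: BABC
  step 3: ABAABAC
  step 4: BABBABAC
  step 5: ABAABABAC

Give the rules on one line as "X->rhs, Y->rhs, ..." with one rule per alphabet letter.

A->B, B->A, C->AC

  step 4 ⇒ step 5: BABBABAC ⇒ A·B·A·A·B·A·B·AC
    A ↦ B
    B ↦ A
    C ↦ AC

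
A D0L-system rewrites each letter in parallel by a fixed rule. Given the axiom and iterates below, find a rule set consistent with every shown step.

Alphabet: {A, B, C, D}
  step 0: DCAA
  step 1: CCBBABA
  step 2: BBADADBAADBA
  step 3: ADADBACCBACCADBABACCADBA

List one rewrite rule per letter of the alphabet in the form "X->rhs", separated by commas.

A->BA, B->AD, C->B, D->CC

  step 2 ⇒ step 3: BBADADBAADBA ⇒ AD·AD·BA·CC·BA·CC·AD·BA·BA·CC·AD·BA
    A ↦ BA
    B ↦ AD
    D ↦ CC
  step 0 ⇒ step 1: DCAA ⇒ CC·B·BA·BA
    C ↦ B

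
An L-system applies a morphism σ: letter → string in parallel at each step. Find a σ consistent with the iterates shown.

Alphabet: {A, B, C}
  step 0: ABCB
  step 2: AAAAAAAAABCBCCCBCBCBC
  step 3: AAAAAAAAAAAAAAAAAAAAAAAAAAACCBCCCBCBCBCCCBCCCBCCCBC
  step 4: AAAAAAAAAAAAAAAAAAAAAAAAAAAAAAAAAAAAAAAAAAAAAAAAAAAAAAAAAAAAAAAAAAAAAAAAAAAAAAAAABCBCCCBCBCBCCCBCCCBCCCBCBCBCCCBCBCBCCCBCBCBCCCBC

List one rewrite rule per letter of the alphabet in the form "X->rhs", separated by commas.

  step 3 ⇒ step 4: AAAAAAAAAAAAAAAAAAAAAAAAAAACCBCCCBCBCBCCCBCCCBCCCBC ⇒ AAA·AAA·AAA·AAA·AAA·AAA·AAA·AAA·AAA·AAA·AAA·AAA·AAA·AAA·AAA·AAA·AAA·AAA·AAA·AAA·AAA·AAA·AAA·AAA·AAA·AAA·AAA·BC·BC·CC·BC·BC·BC·CC·BC·CC·BC·CC·BC·BC·BC·CC·BC·BC·BC·CC·BC·BC·BC·CC·BC
    A ↦ AAA
    B ↦ CC
    C ↦ BC

A->AAA, B->CC, C->BC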